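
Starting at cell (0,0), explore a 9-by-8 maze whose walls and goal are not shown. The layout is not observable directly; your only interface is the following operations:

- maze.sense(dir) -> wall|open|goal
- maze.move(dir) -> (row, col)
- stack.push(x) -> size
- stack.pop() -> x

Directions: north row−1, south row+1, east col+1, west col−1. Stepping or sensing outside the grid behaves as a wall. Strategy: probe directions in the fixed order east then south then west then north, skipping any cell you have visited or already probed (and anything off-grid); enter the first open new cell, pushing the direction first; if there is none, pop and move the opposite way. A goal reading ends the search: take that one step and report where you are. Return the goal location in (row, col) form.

Next I call maze.sense passing dir=east, and see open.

I invoke stack.push passing x=east, and see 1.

Using maze.move passing dir=east, and observe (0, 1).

Then maze.sense passing dir=east, and observe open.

Now I run stack.push passing x=east, which returns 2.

Using maze.move passing dir=east, and get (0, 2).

Now I run maze.sense passing dir=east, and get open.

Then stack.push passing x=east, — result: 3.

I call maze.move passing dir=east, and see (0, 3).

Next I call maze.sense passing dir=east, which returns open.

Then stack.push passing x=east, : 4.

I invoke maze.move passing dir=east, and get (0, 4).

I run maze.sense passing dir=east, and see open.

Then stack.push passing x=east, giving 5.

I run maze.move passing dir=east, : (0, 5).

Using maze.sense passing dir=east, and observe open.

I invoke stack.push passing x=east, and get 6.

Using maze.move passing dir=east, which returns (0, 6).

Using maze.sense passing dir=east, — result: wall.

Next I call maze.sense passing dir=south, → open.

Next I call stack.push passing x=south, giving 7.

I use maze.move passing dir=south, → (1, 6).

I run maze.sense passing dir=east, and see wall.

I invoke maze.sense passing dir=south, : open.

Now I run stack.push passing x=south, and get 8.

I run maze.move passing dir=south, → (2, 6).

Invoking maze.sense passing dir=east, yielding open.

I run stack.push passing x=east, — result: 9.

Next I call maze.move passing dir=east, : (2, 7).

Invoking maze.sense passing dir=south, which returns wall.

I call stack.pop(), and observe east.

I try maze.move passing dir=west, → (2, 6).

Now I run maze.sense passing dir=south, → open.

I invoke stack.push passing x=south, → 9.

I invoke maze.move passing dir=south, yielding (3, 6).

Now I run maze.sense passing dir=south, and see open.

I invoke stack.push passing x=south, yielding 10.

I run maze.move passing dir=south, → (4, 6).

Next I call maze.sense passing dir=east, and get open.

Then stack.push passing x=east, which returns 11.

Calling maze.move passing dir=east, and get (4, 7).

I run maze.sense passing dir=south, and get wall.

Next I call stack.pop(), and see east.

Now I run maze.move passing dir=west, : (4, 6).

I try maze.sense passing dir=south, and see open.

Then stack.push passing x=south, which returns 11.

Next I call maze.move passing dir=south, and observe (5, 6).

Using maze.sense passing dir=south, — result: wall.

I use maze.sense passing dir=west, and see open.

Then stack.push passing x=west, and get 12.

Then maze.move passing dir=west, giving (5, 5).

Next I call maze.sense passing dir=south, → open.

I try stack.push passing x=south, which returns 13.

Calling maze.move passing dir=south, : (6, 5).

Calling maze.sense passing dir=south, giving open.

Then stack.push passing x=south, → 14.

Invoking maze.move passing dir=south, and get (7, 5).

Now I run maze.sense passing dir=east, → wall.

Now I run maze.sense passing dir=south, : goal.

I use maze.move passing dir=south, and see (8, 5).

Answer: (8, 5)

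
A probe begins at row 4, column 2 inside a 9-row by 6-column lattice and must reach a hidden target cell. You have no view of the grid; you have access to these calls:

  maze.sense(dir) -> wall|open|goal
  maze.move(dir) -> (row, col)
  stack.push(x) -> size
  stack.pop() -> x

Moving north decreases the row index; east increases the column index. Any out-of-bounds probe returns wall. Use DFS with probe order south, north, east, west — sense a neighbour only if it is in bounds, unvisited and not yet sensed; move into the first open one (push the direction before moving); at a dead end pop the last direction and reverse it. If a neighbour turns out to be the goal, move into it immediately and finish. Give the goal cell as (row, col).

Act: sense[dir=south]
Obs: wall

Act: sense[dir=north]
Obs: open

Act: push[x=north]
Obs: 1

Act: move[dir=north]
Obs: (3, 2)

Act: sense[dir=north]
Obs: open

Act: push[x=north]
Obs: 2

Act: move[dir=north]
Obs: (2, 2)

Act: sense[dir=north]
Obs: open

Act: push[x=north]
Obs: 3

Act: move[dir=north]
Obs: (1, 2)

Act: sense[dir=north]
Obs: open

Act: push[x=north]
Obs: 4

Act: move[dir=north]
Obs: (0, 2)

Act: sense[dir=east]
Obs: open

Act: push[x=east]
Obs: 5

Act: move[dir=east]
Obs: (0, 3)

Act: sense[dir=south]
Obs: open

Act: push[x=south]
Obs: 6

Act: move[dir=south]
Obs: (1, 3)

Act: sense[dir=south]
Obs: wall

Act: sense[dir=east]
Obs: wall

Act: pop[]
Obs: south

Act: move[dir=north]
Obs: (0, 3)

Act: sense[dir=east]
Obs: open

Act: push[x=east]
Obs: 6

Act: move[dir=east]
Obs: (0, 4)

Act: sense[dir=east]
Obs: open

Act: push[x=east]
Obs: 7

Act: move[dir=east]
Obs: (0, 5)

Act: sense[dir=south]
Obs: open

Act: push[x=south]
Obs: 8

Act: move[dir=south]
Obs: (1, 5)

Act: sense[dir=south]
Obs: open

Act: push[x=south]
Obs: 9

Act: move[dir=south]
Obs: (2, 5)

Act: sense[dir=south]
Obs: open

Act: push[x=south]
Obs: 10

Act: move[dir=south]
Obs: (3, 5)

Act: sense[dir=south]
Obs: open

Act: push[x=south]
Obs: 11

Act: move[dir=south]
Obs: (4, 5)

Act: sense[dir=south]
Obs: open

Act: push[x=south]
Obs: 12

Act: move[dir=south]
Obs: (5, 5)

Act: sense[dir=south]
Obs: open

Act: push[x=south]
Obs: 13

Act: move[dir=south]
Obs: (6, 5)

Act: sense[dir=south]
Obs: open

Act: push[x=south]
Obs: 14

Act: move[dir=south]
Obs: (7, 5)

Act: sense[dir=south]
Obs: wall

Act: sense[dir=west]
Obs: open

Act: push[x=west]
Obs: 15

Act: move[dir=west]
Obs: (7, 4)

Act: sense[dir=south]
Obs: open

Act: push[x=south]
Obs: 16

Act: move[dir=south]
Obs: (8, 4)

Act: sense[dir=west]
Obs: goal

Act: move[dir=west]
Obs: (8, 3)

Answer: (8, 3)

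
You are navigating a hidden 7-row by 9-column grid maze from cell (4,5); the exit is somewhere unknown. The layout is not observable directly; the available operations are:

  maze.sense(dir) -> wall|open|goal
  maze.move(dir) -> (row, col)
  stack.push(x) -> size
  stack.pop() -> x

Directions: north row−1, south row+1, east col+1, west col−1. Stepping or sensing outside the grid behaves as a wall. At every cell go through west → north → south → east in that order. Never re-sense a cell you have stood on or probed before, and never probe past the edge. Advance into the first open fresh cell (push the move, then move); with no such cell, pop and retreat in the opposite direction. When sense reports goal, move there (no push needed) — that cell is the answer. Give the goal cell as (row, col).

>>> sense west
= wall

>>> sense north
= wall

>>> sense south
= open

>>> push south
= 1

>>> move south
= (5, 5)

>>> sense west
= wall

>>> sense south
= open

>>> push south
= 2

>>> move south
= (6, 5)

>>> sense west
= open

>>> push west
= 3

>>> move west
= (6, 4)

>>> sense west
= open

>>> push west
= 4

>>> move west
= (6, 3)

>>> sense west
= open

>>> push west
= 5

>>> move west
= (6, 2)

>>> sense west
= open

>>> push west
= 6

>>> move west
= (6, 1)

>>> sense west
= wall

>>> sense north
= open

>>> push north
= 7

>>> move north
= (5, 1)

>>> sense west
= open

>>> push west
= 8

>>> move west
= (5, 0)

>>> sense north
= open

>>> push north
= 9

>>> move north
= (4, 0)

>>> sense north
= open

>>> push north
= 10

>>> move north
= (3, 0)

>>> sense north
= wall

>>> sense east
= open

>>> push east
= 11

>>> move east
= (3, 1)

>>> sense north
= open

>>> push north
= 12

>>> move north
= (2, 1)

>>> sense north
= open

>>> push north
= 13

>>> move north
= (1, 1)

>>> sense west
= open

>>> push west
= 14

>>> move west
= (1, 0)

>>> sense north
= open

>>> push north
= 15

>>> move north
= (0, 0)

>>> sense east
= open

>>> push east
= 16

>>> move east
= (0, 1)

>>> sense east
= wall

>>> pop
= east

>>> move west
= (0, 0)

>>> pop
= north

>>> move south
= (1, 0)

>>> pop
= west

>>> move east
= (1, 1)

>>> sense east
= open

>>> push east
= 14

>>> move east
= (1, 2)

>>> sense south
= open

>>> push south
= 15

>>> move south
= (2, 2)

>>> sense south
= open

>>> push south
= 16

>>> move south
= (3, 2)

>>> sense south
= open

>>> push south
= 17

>>> move south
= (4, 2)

>>> sense west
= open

>>> push west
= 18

>>> move west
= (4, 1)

>>> pop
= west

>>> move east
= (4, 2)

>>> sense south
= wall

>>> sense east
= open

>>> push east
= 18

>>> move east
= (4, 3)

>>> sense north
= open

>>> push north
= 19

>>> move north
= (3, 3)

>>> sense north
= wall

>>> sense east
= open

>>> push east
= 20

>>> move east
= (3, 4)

>>> sense north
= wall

>>> pop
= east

>>> move west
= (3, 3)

>>> pop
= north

>>> move south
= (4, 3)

>>> sense south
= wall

>>> pop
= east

>>> move west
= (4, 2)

>>> pop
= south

>>> move north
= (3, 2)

>>> pop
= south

>>> move north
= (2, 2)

>>> pop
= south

>>> move north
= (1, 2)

>>> sense east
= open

>>> push east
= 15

>>> move east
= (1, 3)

>>> sense north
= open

>>> push north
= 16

>>> move north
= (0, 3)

>>> sense east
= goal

>>> move east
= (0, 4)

Answer: (0, 4)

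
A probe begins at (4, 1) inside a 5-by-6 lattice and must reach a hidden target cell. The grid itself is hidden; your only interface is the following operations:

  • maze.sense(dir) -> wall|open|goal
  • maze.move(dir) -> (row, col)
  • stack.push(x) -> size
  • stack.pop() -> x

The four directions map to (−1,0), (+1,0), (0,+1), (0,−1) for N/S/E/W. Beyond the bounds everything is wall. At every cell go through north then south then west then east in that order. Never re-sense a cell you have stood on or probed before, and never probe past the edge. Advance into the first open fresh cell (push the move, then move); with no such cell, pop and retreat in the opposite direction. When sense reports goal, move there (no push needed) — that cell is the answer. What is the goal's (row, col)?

-> sense(north)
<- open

-> push(north)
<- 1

-> move(north)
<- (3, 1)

-> sense(north)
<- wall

-> sense(west)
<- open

-> push(west)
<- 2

-> move(west)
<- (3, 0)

-> sense(north)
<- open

-> push(north)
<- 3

-> move(north)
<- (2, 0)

-> sense(north)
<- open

-> push(north)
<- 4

-> move(north)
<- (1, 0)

-> sense(north)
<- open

-> push(north)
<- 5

-> move(north)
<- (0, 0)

-> sense(east)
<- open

-> push(east)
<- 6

-> move(east)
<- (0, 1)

-> sense(south)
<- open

-> push(south)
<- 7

-> move(south)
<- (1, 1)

-> sense(east)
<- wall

-> pop()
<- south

-> move(north)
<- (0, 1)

-> sense(east)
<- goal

-> move(east)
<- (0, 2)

Answer: (0, 2)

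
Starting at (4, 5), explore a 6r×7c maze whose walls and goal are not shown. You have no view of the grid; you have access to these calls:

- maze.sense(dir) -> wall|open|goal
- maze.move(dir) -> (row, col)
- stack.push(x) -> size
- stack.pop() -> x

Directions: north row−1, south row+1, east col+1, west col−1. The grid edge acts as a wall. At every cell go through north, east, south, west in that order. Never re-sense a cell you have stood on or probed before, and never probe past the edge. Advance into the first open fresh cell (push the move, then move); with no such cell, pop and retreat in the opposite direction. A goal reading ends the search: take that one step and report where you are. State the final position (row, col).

-- 1. maze.sense(north) ~> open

-- 2. stack.push(north) ~> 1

-- 3. maze.move(north) ~> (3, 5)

-- 4. maze.sense(north) ~> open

-- 5. stack.push(north) ~> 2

-- 6. maze.move(north) ~> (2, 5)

-- 7. maze.sense(north) ~> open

-- 8. stack.push(north) ~> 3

-- 9. maze.move(north) ~> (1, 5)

-- 10. maze.sense(north) ~> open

-- 11. stack.push(north) ~> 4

-- 12. maze.move(north) ~> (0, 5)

-- 13. maze.sense(east) ~> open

-- 14. stack.push(east) ~> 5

-- 15. maze.move(east) ~> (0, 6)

-- 16. maze.sense(south) ~> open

-- 17. stack.push(south) ~> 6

-- 18. maze.move(south) ~> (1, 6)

-- 19. maze.sense(south) ~> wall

-- 20. stack.pop() ~> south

-- 21. maze.move(north) ~> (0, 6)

-- 22. stack.pop() ~> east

-- 23. maze.move(west) ~> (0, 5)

-- 24. maze.sense(west) ~> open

-- 25. stack.push(west) ~> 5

-- 26. maze.move(west) ~> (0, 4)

-- 27. maze.sense(south) ~> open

-- 28. stack.push(south) ~> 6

-- 29. maze.move(south) ~> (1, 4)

-- 30. maze.sense(south) ~> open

-- 31. stack.push(south) ~> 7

-- 32. maze.move(south) ~> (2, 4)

-- 33. maze.sense(south) ~> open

-- 34. stack.push(south) ~> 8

-- 35. maze.move(south) ~> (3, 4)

-- 36. maze.sense(south) ~> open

-- 37. stack.push(south) ~> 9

-- 38. maze.move(south) ~> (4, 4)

-- 39. maze.sense(south) ~> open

-- 40. stack.push(south) ~> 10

-- 41. maze.move(south) ~> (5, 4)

-- 42. maze.sense(east) ~> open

-- 43. stack.push(east) ~> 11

-- 44. maze.move(east) ~> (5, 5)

-- 45. maze.sense(east) ~> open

-- 46. stack.push(east) ~> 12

-- 47. maze.move(east) ~> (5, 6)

-- 48. maze.sense(north) ~> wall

-- 49. stack.pop() ~> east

-- 50. maze.move(west) ~> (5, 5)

-- 51. stack.pop() ~> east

-- 52. maze.move(west) ~> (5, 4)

-- 53. maze.sense(west) ~> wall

-- 54. stack.pop() ~> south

-- 55. maze.move(north) ~> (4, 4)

-- 56. maze.sense(west) ~> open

-- 57. stack.push(west) ~> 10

-- 58. maze.move(west) ~> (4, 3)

-- 59. maze.sense(north) ~> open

-- 60. stack.push(north) ~> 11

-- 61. maze.move(north) ~> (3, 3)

-- 62. maze.sense(north) ~> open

-- 63. stack.push(north) ~> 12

-- 64. maze.move(north) ~> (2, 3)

-- 65. maze.sense(north) ~> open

-- 66. stack.push(north) ~> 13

-- 67. maze.move(north) ~> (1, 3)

-- 68. maze.sense(north) ~> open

-- 69. stack.push(north) ~> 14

-- 70. maze.move(north) ~> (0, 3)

-- 71. maze.sense(west) ~> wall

-- 72. stack.pop() ~> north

-- 73. maze.move(south) ~> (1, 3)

-- 74. maze.sense(west) ~> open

-- 75. stack.push(west) ~> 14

-- 76. maze.move(west) ~> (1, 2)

-- 77. maze.sense(south) ~> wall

-- 78. maze.sense(west) ~> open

-- 79. stack.push(west) ~> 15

-- 80. maze.move(west) ~> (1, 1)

-- 81. maze.sense(north) ~> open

-- 82. stack.push(north) ~> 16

-- 83. maze.move(north) ~> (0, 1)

-- 84. maze.sense(west) ~> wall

-- 85. stack.pop() ~> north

-- 86. maze.move(south) ~> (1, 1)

-- 87. maze.sense(south) ~> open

-- 88. stack.push(south) ~> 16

-- 89. maze.move(south) ~> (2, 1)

-- 90. maze.sense(south) ~> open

-- 91. stack.push(south) ~> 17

-- 92. maze.move(south) ~> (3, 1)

-- 93. maze.sense(east) ~> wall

-- 94. maze.sense(south) ~> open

-- 95. stack.push(south) ~> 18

-- 96. maze.move(south) ~> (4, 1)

-- 97. maze.sense(east) ~> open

-- 98. stack.push(east) ~> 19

-- 99. maze.move(east) ~> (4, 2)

-- 100. maze.sense(south) ~> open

-- 101. stack.push(south) ~> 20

-- 102. maze.move(south) ~> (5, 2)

-- 103. maze.sense(west) ~> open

-- 104. stack.push(west) ~> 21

-- 105. maze.move(west) ~> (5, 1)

-- 106. maze.sense(west) ~> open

-- 107. stack.push(west) ~> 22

-- 108. maze.move(west) ~> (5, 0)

-- 109. maze.sense(north) ~> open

-- 110. stack.push(north) ~> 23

-- 111. maze.move(north) ~> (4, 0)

-- 112. maze.sense(north) ~> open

-- 113. stack.push(north) ~> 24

-- 114. maze.move(north) ~> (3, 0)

-- 115. maze.sense(north) ~> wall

-- 116. stack.pop() ~> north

-- 117. maze.move(south) ~> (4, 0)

-- 118. stack.pop() ~> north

-- 119. maze.move(south) ~> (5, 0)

-- 120. stack.pop() ~> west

-- 121. maze.move(east) ~> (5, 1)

-- 122. stack.pop() ~> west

-- 123. maze.move(east) ~> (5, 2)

-- 124. stack.pop() ~> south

-- 125. maze.move(north) ~> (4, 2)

-- 126. stack.pop() ~> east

-- 127. maze.move(west) ~> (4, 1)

-- 128. stack.pop() ~> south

-- 129. maze.move(north) ~> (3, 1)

-- 130. stack.pop() ~> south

-- 131. maze.move(north) ~> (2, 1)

-- 132. stack.pop() ~> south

-- 133. maze.move(north) ~> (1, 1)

-- 134. maze.sense(west) ~> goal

-- 135. maze.move(west) ~> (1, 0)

Answer: (1, 0)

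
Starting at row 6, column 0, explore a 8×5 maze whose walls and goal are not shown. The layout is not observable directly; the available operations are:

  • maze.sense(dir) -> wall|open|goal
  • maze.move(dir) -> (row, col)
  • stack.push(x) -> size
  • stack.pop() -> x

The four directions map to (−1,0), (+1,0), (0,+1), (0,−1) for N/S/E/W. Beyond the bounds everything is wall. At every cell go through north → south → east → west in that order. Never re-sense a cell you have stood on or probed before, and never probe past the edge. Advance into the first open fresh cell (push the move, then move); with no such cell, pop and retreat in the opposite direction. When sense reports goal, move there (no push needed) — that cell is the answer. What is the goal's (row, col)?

> sense dir→north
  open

> push x→north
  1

> move dir→north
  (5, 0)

> sense dir→north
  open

> push x→north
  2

> move dir→north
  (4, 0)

> sense dir→north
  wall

> sense dir→east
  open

> push x→east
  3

> move dir→east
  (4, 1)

> sense dir→north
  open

> push x→north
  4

> move dir→north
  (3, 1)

> sense dir→north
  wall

> sense dir→east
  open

> push x→east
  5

> move dir→east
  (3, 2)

> sense dir→north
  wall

> sense dir→south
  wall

> sense dir→east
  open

> push x→east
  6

> move dir→east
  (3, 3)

> sense dir→north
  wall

> sense dir→south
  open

> push x→south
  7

> move dir→south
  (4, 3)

> sense dir→south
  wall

> sense dir→east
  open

> push x→east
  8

> move dir→east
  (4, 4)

> sense dir→north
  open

> push x→north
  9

> move dir→north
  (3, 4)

> sense dir→north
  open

> push x→north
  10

> move dir→north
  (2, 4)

> sense dir→north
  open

> push x→north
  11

> move dir→north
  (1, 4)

> sense dir→north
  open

> push x→north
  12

> move dir→north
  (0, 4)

> sense dir→west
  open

> push x→west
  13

> move dir→west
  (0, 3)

> sense dir→south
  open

> push x→south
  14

> move dir→south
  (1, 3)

> sense dir→west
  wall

> pop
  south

> move dir→north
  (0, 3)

> sense dir→west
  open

> push x→west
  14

> move dir→west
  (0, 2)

> sense dir→west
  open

> push x→west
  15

> move dir→west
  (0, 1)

> sense dir→south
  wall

> sense dir→west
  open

> push x→west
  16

> move dir→west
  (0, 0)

> sense dir→south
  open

> push x→south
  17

> move dir→south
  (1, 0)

> sense dir→south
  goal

> move dir→south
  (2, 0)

Answer: (2, 0)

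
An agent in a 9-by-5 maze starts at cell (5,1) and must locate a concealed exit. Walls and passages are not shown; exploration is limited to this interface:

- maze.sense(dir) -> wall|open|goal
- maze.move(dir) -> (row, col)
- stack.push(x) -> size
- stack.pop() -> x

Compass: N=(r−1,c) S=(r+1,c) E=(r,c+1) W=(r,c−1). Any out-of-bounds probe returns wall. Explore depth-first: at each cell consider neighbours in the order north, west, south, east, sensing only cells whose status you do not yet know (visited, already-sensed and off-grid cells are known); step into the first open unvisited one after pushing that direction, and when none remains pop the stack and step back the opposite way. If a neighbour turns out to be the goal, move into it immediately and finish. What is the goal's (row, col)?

→ maze.sense(north)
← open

→ stack.push(north)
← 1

→ maze.move(north)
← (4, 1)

→ maze.sense(north)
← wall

→ maze.sense(west)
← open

→ stack.push(west)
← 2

→ maze.move(west)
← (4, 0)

→ maze.sense(north)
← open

→ stack.push(north)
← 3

→ maze.move(north)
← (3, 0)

→ maze.sense(north)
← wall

→ stack.pop()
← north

→ maze.move(south)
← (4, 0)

→ maze.sense(south)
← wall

→ stack.pop()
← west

→ maze.move(east)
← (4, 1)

→ maze.sense(east)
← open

→ stack.push(east)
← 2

→ maze.move(east)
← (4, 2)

→ maze.sense(north)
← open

→ stack.push(north)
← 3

→ maze.move(north)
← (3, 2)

→ maze.sense(north)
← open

→ stack.push(north)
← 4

→ maze.move(north)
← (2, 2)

→ maze.sense(north)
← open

→ stack.push(north)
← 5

→ maze.move(north)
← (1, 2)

→ maze.sense(north)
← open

→ stack.push(north)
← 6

→ maze.move(north)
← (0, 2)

→ maze.sense(west)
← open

→ stack.push(west)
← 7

→ maze.move(west)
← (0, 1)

→ maze.sense(west)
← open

→ stack.push(west)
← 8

→ maze.move(west)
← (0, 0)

→ maze.sense(south)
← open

→ stack.push(south)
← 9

→ maze.move(south)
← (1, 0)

→ maze.sense(east)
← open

→ stack.push(east)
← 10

→ maze.move(east)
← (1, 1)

→ maze.sense(south)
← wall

→ stack.pop()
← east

→ maze.move(west)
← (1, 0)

→ stack.pop()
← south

→ maze.move(north)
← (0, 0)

→ stack.pop()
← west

→ maze.move(east)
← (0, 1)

→ stack.pop()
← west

→ maze.move(east)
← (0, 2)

→ maze.sense(east)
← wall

→ stack.pop()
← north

→ maze.move(south)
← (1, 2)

→ maze.sense(east)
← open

→ stack.push(east)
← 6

→ maze.move(east)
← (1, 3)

→ maze.sense(south)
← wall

→ maze.sense(east)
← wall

→ stack.pop()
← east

→ maze.move(west)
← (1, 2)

→ stack.pop()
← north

→ maze.move(south)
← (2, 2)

→ stack.pop()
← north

→ maze.move(south)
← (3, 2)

→ maze.sense(east)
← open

→ stack.push(east)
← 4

→ maze.move(east)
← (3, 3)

→ maze.sense(south)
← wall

→ maze.sense(east)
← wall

→ stack.pop()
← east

→ maze.move(west)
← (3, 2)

→ stack.pop()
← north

→ maze.move(south)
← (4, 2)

→ maze.sense(south)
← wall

→ stack.pop()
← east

→ maze.move(west)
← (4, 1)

→ stack.pop()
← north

→ maze.move(south)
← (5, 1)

→ maze.sense(south)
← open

→ stack.push(south)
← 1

→ maze.move(south)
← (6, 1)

→ maze.sense(west)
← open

→ stack.push(west)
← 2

→ maze.move(west)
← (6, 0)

→ maze.sense(south)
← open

→ stack.push(south)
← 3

→ maze.move(south)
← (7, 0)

→ maze.sense(south)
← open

→ stack.push(south)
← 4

→ maze.move(south)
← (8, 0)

→ maze.sense(east)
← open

→ stack.push(east)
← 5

→ maze.move(east)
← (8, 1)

→ maze.sense(north)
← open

→ stack.push(north)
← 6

→ maze.move(north)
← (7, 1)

→ maze.sense(east)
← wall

→ stack.pop()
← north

→ maze.move(south)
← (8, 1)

→ maze.sense(east)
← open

→ stack.push(east)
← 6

→ maze.move(east)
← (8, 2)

→ maze.sense(east)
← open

→ stack.push(east)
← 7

→ maze.move(east)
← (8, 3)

→ maze.sense(north)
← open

→ stack.push(north)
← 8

→ maze.move(north)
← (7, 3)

→ maze.sense(north)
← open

→ stack.push(north)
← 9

→ maze.move(north)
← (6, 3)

→ maze.sense(north)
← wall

→ maze.sense(west)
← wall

→ maze.sense(east)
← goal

→ maze.move(east)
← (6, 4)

Answer: (6, 4)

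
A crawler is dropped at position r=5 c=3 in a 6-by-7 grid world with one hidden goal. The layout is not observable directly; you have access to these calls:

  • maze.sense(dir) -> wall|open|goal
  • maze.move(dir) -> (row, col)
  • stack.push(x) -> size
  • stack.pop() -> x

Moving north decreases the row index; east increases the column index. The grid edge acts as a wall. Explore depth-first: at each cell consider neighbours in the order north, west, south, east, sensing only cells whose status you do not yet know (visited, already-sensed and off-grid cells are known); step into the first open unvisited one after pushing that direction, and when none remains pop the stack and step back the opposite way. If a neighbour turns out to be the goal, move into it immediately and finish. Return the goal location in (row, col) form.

Act: sense[dir: north]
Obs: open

Act: push[x: north]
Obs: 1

Act: move[dir: north]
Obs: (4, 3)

Act: sense[dir: north]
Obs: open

Act: push[x: north]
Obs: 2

Act: move[dir: north]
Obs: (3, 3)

Act: sense[dir: north]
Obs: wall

Act: sense[dir: west]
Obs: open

Act: push[x: west]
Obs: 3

Act: move[dir: west]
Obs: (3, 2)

Act: sense[dir: north]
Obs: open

Act: push[x: north]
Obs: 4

Act: move[dir: north]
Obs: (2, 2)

Act: sense[dir: north]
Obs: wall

Act: sense[dir: west]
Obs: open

Act: push[x: west]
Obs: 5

Act: move[dir: west]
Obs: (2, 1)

Act: sense[dir: north]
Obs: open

Act: push[x: north]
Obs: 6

Act: move[dir: north]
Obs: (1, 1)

Act: sense[dir: north]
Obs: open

Act: push[x: north]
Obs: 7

Act: move[dir: north]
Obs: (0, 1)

Act: sense[dir: west]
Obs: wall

Act: sense[dir: east]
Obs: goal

Act: move[dir: east]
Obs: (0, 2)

Answer: (0, 2)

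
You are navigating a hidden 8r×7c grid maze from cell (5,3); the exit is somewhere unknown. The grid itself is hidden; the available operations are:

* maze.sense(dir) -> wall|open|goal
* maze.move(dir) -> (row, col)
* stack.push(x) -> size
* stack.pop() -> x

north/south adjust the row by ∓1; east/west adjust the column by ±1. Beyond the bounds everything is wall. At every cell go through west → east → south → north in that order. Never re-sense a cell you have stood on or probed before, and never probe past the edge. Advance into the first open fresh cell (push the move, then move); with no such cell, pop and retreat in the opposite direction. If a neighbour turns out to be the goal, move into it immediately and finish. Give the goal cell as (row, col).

Then maze.sense on dir→west, — result: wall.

I run maze.sense on dir→east, and observe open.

I invoke stack.push on x→east, and get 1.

Using maze.move on dir→east, — result: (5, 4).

Using maze.sense on dir→east, and get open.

I try stack.push on x→east, which returns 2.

I invoke maze.move on dir→east, and see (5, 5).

Using maze.sense on dir→east, yielding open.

I call stack.push on x→east, → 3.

Now I run maze.move on dir→east, and get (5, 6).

Using maze.sense on dir→south, and see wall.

I try maze.sense on dir→north, : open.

I call stack.push on x→north, and observe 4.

Using maze.move on dir→north, and get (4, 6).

I use maze.sense on dir→west, yielding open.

I run stack.push on x→west, which returns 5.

I try maze.move on dir→west, giving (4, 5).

I invoke maze.sense on dir→west, giving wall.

I try maze.sense on dir→north, and observe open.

I run stack.push on x→north, → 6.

I use maze.move on dir→north, and observe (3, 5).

Next I call maze.sense on dir→west, and get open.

Calling stack.push on x→west, → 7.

Using maze.move on dir→west, → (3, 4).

Invoking maze.sense on dir→west, and get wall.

I try maze.sense on dir→north, — result: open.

Next I call stack.push on x→north, → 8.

Now I run maze.move on dir→north, yielding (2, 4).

Invoking maze.sense on dir→west, → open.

I try stack.push on x→west, and see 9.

Next I call maze.move on dir→west, which returns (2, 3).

Invoking maze.sense on dir→west, and observe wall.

Using maze.sense on dir→north, : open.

Next I call stack.push on x→north, and see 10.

Calling maze.move on dir→north, yielding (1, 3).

I try maze.sense on dir→west, and see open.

Now I run stack.push on x→west, — result: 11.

I invoke maze.move on dir→west, and observe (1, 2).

Calling maze.sense on dir→west, : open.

I use stack.push on x→west, and observe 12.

Then maze.move on dir→west, which returns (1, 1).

Invoking maze.sense on dir→west, → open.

Now I run stack.push on x→west, giving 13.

Invoking maze.move on dir→west, — result: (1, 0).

Next I call maze.sense on dir→south, : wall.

I call maze.sense on dir→north, which returns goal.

I use maze.move on dir→north, — result: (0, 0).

Answer: (0, 0)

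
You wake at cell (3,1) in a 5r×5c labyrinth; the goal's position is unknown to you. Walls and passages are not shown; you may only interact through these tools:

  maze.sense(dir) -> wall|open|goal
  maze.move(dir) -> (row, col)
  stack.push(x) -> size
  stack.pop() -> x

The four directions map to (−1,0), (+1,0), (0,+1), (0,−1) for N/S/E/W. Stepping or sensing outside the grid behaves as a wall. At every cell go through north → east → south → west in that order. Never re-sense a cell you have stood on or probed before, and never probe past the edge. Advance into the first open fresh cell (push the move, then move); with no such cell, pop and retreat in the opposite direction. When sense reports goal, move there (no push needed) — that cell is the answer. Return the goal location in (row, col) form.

I try sense(north), — result: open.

Now I run push(north), and observe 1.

Using move(north), yielding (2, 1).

Using sense(north), — result: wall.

Calling sense(east), and see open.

I try push(east), which returns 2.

Calling move(east), which returns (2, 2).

Using sense(north), giving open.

I run push(north), yielding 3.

Using move(north), : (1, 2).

Invoking sense(north), yielding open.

Next I call push(north), and get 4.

Using move(north), which returns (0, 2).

Then sense(east), giving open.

I call push(east), and observe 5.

I call move(east), giving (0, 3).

Then sense(east), giving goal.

Calling move(east), : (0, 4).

Answer: (0, 4)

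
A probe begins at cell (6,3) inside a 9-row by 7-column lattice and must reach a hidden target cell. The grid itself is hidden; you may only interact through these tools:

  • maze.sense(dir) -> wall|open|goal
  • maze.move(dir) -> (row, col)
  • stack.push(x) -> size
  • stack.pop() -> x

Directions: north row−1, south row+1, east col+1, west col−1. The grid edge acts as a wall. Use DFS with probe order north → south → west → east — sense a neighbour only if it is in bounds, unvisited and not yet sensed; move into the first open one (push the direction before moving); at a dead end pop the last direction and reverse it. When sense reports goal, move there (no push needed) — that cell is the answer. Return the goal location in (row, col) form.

$ sense north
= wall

$ sense south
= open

$ push south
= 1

$ move south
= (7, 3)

$ sense south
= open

$ push south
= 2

$ move south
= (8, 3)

$ sense west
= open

$ push west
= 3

$ move west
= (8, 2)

$ sense north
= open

$ push north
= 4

$ move north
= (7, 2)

$ sense north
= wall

$ sense west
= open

$ push west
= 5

$ move west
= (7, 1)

$ sense north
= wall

$ sense south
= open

$ push south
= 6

$ move south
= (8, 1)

$ sense west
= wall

$ pop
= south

$ move north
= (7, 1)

$ sense west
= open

$ push west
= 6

$ move west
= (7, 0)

$ sense north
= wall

$ pop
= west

$ move east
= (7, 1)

$ pop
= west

$ move east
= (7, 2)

$ pop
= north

$ move south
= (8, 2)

$ pop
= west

$ move east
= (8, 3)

$ sense east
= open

$ push east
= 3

$ move east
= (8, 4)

$ sense north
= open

$ push north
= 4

$ move north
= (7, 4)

$ sense north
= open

$ push north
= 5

$ move north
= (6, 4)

$ sense north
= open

$ push north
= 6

$ move north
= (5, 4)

$ sense north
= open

$ push north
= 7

$ move north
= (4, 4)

$ sense north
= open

$ push north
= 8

$ move north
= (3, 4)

$ sense north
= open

$ push north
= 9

$ move north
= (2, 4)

$ sense north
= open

$ push north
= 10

$ move north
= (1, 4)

$ sense north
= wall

$ sense west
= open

$ push west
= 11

$ move west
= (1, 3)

$ sense north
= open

$ push north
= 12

$ move north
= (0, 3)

$ sense west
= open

$ push west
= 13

$ move west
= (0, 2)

$ sense south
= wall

$ sense west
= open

$ push west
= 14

$ move west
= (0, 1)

$ sense south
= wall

$ sense west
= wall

$ pop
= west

$ move east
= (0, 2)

$ pop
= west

$ move east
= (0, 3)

$ pop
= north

$ move south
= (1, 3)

$ sense south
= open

$ push south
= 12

$ move south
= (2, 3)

$ sense south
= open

$ push south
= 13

$ move south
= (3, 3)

$ sense south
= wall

$ sense west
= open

$ push west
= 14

$ move west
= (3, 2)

$ sense north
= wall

$ sense south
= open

$ push south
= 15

$ move south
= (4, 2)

$ sense south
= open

$ push south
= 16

$ move south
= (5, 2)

$ sense west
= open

$ push west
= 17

$ move west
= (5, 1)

$ sense north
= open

$ push north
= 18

$ move north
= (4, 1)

$ sense north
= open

$ push north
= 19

$ move north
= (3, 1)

$ sense north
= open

$ push north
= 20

$ move north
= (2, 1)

$ sense west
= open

$ push west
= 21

$ move west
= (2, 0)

$ sense north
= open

$ push north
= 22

$ move north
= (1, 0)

$ pop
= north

$ move south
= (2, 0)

$ sense south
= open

$ push south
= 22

$ move south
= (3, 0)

$ sense south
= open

$ push south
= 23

$ move south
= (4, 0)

$ sense south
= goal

$ move south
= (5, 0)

Answer: (5, 0)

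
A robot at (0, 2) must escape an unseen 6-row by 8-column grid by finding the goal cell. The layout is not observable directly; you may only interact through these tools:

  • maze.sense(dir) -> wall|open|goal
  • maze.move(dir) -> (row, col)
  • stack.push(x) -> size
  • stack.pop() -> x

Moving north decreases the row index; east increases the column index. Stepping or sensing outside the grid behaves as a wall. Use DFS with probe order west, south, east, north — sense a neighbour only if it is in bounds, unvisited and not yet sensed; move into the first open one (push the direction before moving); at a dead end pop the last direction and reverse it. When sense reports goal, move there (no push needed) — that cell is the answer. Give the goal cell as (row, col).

I run maze.sense passing west, and observe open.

Using stack.push passing west, → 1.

I try maze.move passing west, yielding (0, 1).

Invoking maze.sense passing west, → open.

Next I call stack.push passing west, which returns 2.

Calling maze.move passing west, and get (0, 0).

Now I run maze.sense passing south, : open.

I run stack.push passing south, and observe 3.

Using maze.move passing south, — result: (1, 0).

I try maze.sense passing south, yielding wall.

I invoke maze.sense passing east, and get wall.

Invoking stack.pop(), which returns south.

I use maze.move passing north, which returns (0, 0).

I use stack.pop, : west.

Then maze.move passing east, → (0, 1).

Now I run stack.pop(), giving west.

Now I run maze.move passing east, — result: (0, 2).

Using maze.sense passing south, and observe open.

I call stack.push passing south, and get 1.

I invoke maze.move passing south, giving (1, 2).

I call maze.sense passing south, and see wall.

Now I run maze.sense passing east, : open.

Calling stack.push passing east, and get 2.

I invoke maze.move passing east, and get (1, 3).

Then maze.sense passing south, and see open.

Then stack.push passing south, : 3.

I try maze.move passing south, and observe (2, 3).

Then maze.sense passing south, and see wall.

I run maze.sense passing east, and get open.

Then stack.push passing east, and get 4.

Now I run maze.move passing east, and see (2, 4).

I call maze.sense passing south, and get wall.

Then maze.sense passing east, which returns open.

I run stack.push passing east, yielding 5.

Using maze.move passing east, giving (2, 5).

I run maze.sense passing south, yielding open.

Next I call stack.push passing south, — result: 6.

Invoking maze.move passing south, and observe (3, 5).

Next I call maze.sense passing south, : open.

Then stack.push passing south, yielding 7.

I invoke maze.move passing south, : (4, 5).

Next I call maze.sense passing west, → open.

Invoking stack.push passing west, and observe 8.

I use maze.move passing west, → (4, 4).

Then maze.sense passing west, yielding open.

Now I run stack.push passing west, — result: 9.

Calling maze.move passing west, giving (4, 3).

Next I call maze.sense passing west, giving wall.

Next I call maze.sense passing south, giving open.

I run stack.push passing south, — result: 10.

Invoking maze.move passing south, giving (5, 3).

Calling maze.sense passing west, and see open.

Next I call stack.push passing west, yielding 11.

I call maze.move passing west, yielding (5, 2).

I call maze.sense passing west, : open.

I use stack.push passing west, : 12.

Using maze.move passing west, giving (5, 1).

I run maze.sense passing west, and observe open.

I try stack.push passing west, which returns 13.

I try maze.move passing west, and get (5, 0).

I call maze.sense passing north, → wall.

Next I call stack.pop, → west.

Calling maze.move passing east, which returns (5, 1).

I use maze.sense passing north, which returns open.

Now I run stack.push passing north, → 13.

Then maze.move passing north, and observe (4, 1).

Invoking maze.sense passing north, which returns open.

Invoking stack.push passing north, which returns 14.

I try maze.move passing north, → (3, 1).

I use maze.sense passing west, — result: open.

Calling stack.push passing west, : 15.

I try maze.move passing west, giving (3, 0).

Invoking stack.pop(), : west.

I invoke maze.move passing east, and see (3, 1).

I run maze.sense passing east, — result: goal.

I try maze.move passing east, giving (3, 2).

Answer: (3, 2)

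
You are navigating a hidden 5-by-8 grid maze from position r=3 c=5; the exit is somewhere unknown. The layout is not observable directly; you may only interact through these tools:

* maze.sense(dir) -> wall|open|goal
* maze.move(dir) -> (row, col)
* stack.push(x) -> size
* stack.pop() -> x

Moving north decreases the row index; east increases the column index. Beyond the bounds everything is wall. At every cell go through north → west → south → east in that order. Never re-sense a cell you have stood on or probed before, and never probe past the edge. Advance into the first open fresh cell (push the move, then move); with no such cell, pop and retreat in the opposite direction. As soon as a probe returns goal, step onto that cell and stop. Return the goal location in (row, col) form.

I invoke maze.sense with dir=north, yielding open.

Calling stack.push with x=north, giving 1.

Now I run maze.move with dir=north, → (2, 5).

I invoke maze.sense with dir=north, and observe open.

I invoke stack.push with x=north, — result: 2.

I invoke maze.move with dir=north, : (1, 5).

Then maze.sense with dir=north, and observe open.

Invoking stack.push with x=north, and see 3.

Then maze.move with dir=north, which returns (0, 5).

I run maze.sense with dir=west, and see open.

I run stack.push with x=west, — result: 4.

I invoke maze.move with dir=west, yielding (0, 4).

Using maze.sense with dir=west, giving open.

Invoking stack.push with x=west, and observe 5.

Next I call maze.move with dir=west, → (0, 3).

Then maze.sense with dir=west, yielding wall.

Now I run maze.sense with dir=south, — result: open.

Now I run stack.push with x=south, and see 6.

Next I call maze.move with dir=south, : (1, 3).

I try maze.sense with dir=west, and observe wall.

I run maze.sense with dir=south, and get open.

Invoking stack.push with x=south, and observe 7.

Next I call maze.move with dir=south, and see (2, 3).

Calling maze.sense with dir=west, and see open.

I call stack.push with x=west, which returns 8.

I try maze.move with dir=west, giving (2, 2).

Invoking maze.sense with dir=west, giving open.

Using stack.push with x=west, yielding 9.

Calling maze.move with dir=west, yielding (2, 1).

I try maze.sense with dir=north, which returns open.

I try stack.push with x=north, and observe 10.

Then maze.move with dir=north, giving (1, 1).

I call maze.sense with dir=north, yielding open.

I invoke stack.push with x=north, and get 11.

Then maze.move with dir=north, → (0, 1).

Now I run maze.sense with dir=west, and get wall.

Then stack.pop(), and get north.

Using maze.move with dir=south, yielding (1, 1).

I use maze.sense with dir=west, and observe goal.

I try maze.move with dir=west, and get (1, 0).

Answer: (1, 0)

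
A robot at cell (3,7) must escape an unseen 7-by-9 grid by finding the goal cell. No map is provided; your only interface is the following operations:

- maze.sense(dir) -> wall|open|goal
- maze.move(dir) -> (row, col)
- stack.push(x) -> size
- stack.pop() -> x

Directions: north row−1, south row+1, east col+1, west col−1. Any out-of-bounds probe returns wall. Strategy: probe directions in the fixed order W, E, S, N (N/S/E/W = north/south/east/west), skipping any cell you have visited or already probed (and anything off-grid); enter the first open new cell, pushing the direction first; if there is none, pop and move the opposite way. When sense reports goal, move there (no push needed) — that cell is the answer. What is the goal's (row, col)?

~$ maze.sense dir: west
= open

~$ stack.push x: west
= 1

~$ maze.move dir: west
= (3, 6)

~$ maze.sense dir: west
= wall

~$ maze.sense dir: south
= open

~$ stack.push x: south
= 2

~$ maze.move dir: south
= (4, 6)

~$ maze.sense dir: west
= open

~$ stack.push x: west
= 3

~$ maze.move dir: west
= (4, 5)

~$ maze.sense dir: west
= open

~$ stack.push x: west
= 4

~$ maze.move dir: west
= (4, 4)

~$ maze.sense dir: west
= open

~$ stack.push x: west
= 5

~$ maze.move dir: west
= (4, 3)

~$ maze.sense dir: west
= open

~$ stack.push x: west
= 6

~$ maze.move dir: west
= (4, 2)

~$ maze.sense dir: west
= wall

~$ maze.sense dir: south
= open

~$ stack.push x: south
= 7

~$ maze.move dir: south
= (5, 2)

~$ maze.sense dir: west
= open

~$ stack.push x: west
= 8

~$ maze.move dir: west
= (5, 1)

~$ maze.sense dir: west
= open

~$ stack.push x: west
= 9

~$ maze.move dir: west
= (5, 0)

~$ maze.sense dir: south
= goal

~$ maze.move dir: south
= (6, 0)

Answer: (6, 0)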